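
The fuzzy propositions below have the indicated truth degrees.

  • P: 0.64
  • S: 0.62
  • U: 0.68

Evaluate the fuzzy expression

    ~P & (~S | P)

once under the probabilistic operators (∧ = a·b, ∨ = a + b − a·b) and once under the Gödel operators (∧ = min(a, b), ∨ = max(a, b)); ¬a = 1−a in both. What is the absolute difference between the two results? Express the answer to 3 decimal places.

Under probabilistic:
  ~P = 1 − 0.6400 = 0.3600
  ~S = 1 − 0.6200 = 0.3800
  ~S | P = a + b − a·b on (0.3800, 0.6400) = 0.7768
  ~P & (~S | P) = a·b on (0.3600, 0.7768) = 0.2796
  → value = 0.2796
Under Gödel:
  ~P = 1 − 0.64 = 0.36
  ~S = 1 − 0.62 = 0.38
  ~S | P = max(a, b) on (0.38, 0.64) = 0.64
  ~P & (~S | P) = min(a, b) on (0.36, 0.64) = 0.36
  → value = 0.3600
|0.2796 − 0.3600| = 0.080

0.080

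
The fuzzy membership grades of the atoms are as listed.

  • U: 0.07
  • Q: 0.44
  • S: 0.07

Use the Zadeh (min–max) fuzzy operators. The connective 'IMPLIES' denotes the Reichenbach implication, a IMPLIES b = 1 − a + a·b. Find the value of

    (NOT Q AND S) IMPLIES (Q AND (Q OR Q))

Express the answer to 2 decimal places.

NOT Q = 1 − 0.44 = 0.56
NOT Q AND S = min(a, b) on (0.56, 0.07) = 0.07
Q OR Q = max(a, b) on (0.44, 0.44) = 0.44
Q AND (Q OR Q) = min(a, b) on (0.44, 0.44) = 0.44
(NOT Q AND S) IMPLIES (Q AND (Q OR Q))  [Reichenbach: 1 − a + a·b] with a=0.07, b=0.44 → 0.96

0.96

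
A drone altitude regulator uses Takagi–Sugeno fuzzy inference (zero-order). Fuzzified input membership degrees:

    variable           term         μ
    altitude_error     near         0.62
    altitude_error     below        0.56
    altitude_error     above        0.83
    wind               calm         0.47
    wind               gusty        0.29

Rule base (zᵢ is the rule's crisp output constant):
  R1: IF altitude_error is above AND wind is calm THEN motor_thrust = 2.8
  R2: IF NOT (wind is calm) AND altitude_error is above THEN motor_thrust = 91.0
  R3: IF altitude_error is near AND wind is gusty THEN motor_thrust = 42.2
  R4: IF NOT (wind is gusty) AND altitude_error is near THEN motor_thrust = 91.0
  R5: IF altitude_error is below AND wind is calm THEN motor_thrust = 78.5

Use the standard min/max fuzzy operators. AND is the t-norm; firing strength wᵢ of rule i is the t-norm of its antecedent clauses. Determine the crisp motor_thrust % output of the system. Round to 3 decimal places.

65.168

R1 (z=2.8): above=0.83, calm=0.47; AND[min(a, b)] → w = 0.47
R2 (z=91.0): ¬calm=1−0.47=0.53, above=0.83; AND[min(a, b)] → w = 0.53
R3 (z=42.2): near=0.62, gusty=0.29; AND[min(a, b)] → w = 0.29
R4 (z=91.0): ¬gusty=1−0.29=0.71, near=0.62; AND[min(a, b)] → w = 0.62
R5 (z=78.5): below=0.56, calm=0.47; AND[min(a, b)] → w = 0.47
Weighted average = (0.47·2.8 + 0.53·91.0 + 0.29·42.2 + 0.62·91.0 + 0.47·78.5) / (0.47 + 0.53 + 0.29 + 0.62 + 0.47)
  = 155.0990 / 2.3800 = 65.168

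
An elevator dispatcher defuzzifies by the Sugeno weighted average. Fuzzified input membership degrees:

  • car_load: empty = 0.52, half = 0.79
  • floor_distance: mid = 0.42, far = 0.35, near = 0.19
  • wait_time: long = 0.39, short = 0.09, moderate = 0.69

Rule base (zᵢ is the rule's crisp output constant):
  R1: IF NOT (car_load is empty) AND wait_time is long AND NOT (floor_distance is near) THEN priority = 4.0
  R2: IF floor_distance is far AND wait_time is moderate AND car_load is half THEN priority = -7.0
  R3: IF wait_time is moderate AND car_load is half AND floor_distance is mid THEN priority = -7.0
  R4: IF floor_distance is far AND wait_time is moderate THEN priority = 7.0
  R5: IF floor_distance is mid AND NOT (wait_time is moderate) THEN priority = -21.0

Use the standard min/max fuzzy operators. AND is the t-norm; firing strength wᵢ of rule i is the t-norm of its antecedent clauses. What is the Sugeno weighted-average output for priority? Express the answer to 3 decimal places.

-4.335

R1 (z=4.0): ¬empty=1−0.52=0.48, long=0.39, ¬near=1−0.19=0.81; AND[min(a, b)] → w = 0.39
R2 (z=-7.0): far=0.35, moderate=0.69, half=0.79; AND[min(a, b)] → w = 0.35
R3 (z=-7.0): moderate=0.69, half=0.79, mid=0.42; AND[min(a, b)] → w = 0.42
R4 (z=7.0): far=0.35, moderate=0.69; AND[min(a, b)] → w = 0.35
R5 (z=-21.0): mid=0.42, ¬moderate=1−0.69=0.31; AND[min(a, b)] → w = 0.31
Weighted average = (0.39·4.0 + 0.35·-7.0 + 0.42·-7.0 + 0.35·7.0 + 0.31·-21.0) / (0.39 + 0.35 + 0.42 + 0.35 + 0.31)
  = -7.8900 / 1.8200 = -4.335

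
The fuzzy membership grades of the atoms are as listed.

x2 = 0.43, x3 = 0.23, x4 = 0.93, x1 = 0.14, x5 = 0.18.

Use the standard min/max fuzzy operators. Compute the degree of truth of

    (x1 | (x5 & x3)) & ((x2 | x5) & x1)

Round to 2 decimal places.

x5 & x3 = min(a, b) on (0.18, 0.23) = 0.18
x1 | (x5 & x3) = max(a, b) on (0.14, 0.18) = 0.18
x2 | x5 = max(a, b) on (0.43, 0.18) = 0.43
(x2 | x5) & x1 = min(a, b) on (0.43, 0.14) = 0.14
(x1 | (x5 & x3)) & ((x2 | x5) & x1) = min(a, b) on (0.18, 0.14) = 0.14

0.14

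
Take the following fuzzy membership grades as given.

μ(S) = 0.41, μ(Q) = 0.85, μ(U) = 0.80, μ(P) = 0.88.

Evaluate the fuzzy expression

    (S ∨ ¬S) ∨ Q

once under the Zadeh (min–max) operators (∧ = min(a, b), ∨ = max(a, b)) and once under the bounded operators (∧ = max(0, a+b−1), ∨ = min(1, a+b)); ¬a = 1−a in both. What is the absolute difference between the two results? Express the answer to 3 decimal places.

Under Zadeh (min–max):
  ¬S = 1 − 0.41 = 0.59
  S ∨ ¬S = max(a, b) on (0.41, 0.59) = 0.59
  (S ∨ ¬S) ∨ Q = max(a, b) on (0.59, 0.85) = 0.85
  → value = 0.8500
Under bounded:
  ¬S = 1 − 0.41 = 0.59
  S ∨ ¬S = min(1, a+b) on (0.41, 0.59) = 1.00
  (S ∨ ¬S) ∨ Q = min(1, a+b) on (1.00, 0.85) = 1.00
  → value = 1.0000
|0.8500 − 1.0000| = 0.150

0.150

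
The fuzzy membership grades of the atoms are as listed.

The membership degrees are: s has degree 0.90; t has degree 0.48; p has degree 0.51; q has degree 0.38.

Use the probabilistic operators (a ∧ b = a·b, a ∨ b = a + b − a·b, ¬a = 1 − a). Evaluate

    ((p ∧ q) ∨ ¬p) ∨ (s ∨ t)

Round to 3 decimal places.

p ∧ q = a·b on (0.5100, 0.3800) = 0.1938
¬p = 1 − 0.5100 = 0.4900
(p ∧ q) ∨ ¬p = a + b − a·b on (0.1938, 0.4900) = 0.5888
s ∨ t = a + b − a·b on (0.9000, 0.4800) = 0.9480
((p ∧ q) ∨ ¬p) ∨ (s ∨ t) = a + b − a·b on (0.5888, 0.9480) = 0.9786

0.979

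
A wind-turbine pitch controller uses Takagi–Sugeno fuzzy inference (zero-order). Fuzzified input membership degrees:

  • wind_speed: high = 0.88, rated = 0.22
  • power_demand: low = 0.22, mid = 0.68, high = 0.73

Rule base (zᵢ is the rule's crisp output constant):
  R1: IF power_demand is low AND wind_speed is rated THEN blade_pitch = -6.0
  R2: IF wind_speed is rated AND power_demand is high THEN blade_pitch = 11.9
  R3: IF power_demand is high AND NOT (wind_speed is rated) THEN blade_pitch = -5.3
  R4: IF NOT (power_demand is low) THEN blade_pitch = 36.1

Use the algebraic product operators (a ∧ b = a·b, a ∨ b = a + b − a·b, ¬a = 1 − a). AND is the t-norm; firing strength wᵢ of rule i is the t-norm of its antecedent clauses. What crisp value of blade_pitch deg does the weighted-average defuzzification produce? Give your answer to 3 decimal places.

R1 (z=-6.0): low=0.22, rated=0.22; AND[a·b] → w = 0.0484
R2 (z=11.9): rated=0.22, high=0.73; AND[a·b] → w = 0.1606
R3 (z=-5.3): high=0.73, ¬rated=1−0.22=0.78; AND[a·b] → w = 0.5694
R4 (z=36.1): ¬low=1−0.22=0.78 → w = 0.7800
Weighted average = (0.0484·-6.0 + 0.1606·11.9 + 0.5694·-5.3 + 0.7800·36.1) / (0.0484 + 0.1606 + 0.5694 + 0.7800)
  = 26.7609 / 1.5584 = 17.172

17.172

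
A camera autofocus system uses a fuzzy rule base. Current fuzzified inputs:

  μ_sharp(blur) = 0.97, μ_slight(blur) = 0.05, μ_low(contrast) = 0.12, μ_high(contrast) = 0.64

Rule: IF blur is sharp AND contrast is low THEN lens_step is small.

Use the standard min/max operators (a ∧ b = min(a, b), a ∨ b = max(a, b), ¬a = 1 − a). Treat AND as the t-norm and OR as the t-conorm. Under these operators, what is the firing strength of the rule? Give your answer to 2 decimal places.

firing strength: sharp=0.97, low=0.12; AND[min(a, b)] → w = 0.12

0.12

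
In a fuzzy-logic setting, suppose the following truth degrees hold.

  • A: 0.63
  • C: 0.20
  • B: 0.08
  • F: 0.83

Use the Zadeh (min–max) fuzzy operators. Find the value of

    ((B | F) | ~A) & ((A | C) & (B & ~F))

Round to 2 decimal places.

B | F = max(a, b) on (0.08, 0.83) = 0.83
~A = 1 − 0.63 = 0.37
(B | F) | ~A = max(a, b) on (0.83, 0.37) = 0.83
A | C = max(a, b) on (0.63, 0.20) = 0.63
~F = 1 − 0.83 = 0.17
B & ~F = min(a, b) on (0.08, 0.17) = 0.08
(A | C) & (B & ~F) = min(a, b) on (0.63, 0.08) = 0.08
((B | F) | ~A) & ((A | C) & (B & ~F)) = min(a, b) on (0.83, 0.08) = 0.08

0.08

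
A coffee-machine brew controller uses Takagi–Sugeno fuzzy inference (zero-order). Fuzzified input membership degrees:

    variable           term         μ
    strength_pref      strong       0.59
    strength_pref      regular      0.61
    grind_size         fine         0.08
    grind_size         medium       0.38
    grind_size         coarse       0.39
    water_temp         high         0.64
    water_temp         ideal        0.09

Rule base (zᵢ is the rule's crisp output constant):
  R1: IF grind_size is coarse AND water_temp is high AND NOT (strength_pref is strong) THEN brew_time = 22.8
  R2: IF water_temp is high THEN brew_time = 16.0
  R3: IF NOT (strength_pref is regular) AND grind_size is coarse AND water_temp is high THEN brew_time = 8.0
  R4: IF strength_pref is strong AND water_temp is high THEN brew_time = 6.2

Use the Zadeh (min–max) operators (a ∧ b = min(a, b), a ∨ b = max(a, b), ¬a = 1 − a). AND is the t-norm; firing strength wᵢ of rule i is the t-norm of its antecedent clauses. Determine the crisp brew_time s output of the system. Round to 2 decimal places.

12.89

R1 (z=22.8): coarse=0.39, high=0.64, ¬strong=1−0.59=0.41; AND[min(a, b)] → w = 0.39
R2 (z=16.0): high=0.64 → w = 0.64
R3 (z=8.0): ¬regular=1−0.61=0.39, coarse=0.39, high=0.64; AND[min(a, b)] → w = 0.39
R4 (z=6.2): strong=0.59, high=0.64; AND[min(a, b)] → w = 0.59
Weighted average = (0.39·22.8 + 0.64·16.0 + 0.39·8.0 + 0.59·6.2) / (0.39 + 0.64 + 0.39 + 0.59)
  = 25.9100 / 2.0100 = 12.89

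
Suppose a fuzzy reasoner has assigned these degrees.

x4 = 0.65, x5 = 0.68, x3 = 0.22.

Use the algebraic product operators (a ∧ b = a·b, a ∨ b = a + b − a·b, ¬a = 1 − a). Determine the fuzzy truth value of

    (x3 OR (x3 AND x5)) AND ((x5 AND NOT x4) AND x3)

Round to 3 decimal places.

0.018

x3 AND x5 = a·b on (0.2200, 0.6800) = 0.1496
x3 OR (x3 AND x5) = a + b − a·b on (0.2200, 0.1496) = 0.3367
NOT x4 = 1 − 0.6500 = 0.3500
x5 AND NOT x4 = a·b on (0.6800, 0.3500) = 0.2380
(x5 AND NOT x4) AND x3 = a·b on (0.2380, 0.2200) = 0.0524
(x3 OR (x3 AND x5)) AND ((x5 AND NOT x4) AND x3) = a·b on (0.3367, 0.0524) = 0.0176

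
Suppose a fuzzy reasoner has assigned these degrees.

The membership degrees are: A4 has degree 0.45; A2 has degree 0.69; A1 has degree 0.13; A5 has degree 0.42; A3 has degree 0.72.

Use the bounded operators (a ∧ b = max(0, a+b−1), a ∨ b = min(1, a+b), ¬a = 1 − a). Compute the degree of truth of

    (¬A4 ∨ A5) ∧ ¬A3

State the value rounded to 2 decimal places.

¬A4 = 1 − 0.45 = 0.55
¬A4 ∨ A5 = min(1, a+b) on (0.55, 0.42) = 0.97
¬A3 = 1 − 0.72 = 0.28
(¬A4 ∨ A5) ∧ ¬A3 = max(0, a+b−1) on (0.97, 0.28) = 0.25

0.25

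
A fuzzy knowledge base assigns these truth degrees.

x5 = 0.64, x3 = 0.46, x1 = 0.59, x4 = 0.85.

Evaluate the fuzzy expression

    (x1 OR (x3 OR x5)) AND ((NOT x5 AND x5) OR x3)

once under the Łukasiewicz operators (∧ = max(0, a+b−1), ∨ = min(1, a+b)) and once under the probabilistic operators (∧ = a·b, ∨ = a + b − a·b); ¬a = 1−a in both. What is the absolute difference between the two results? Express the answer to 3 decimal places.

Under Łukasiewicz:
  x3 OR x5 = min(1, a+b) on (0.46, 0.64) = 1.00
  x1 OR (x3 OR x5) = min(1, a+b) on (0.59, 1.00) = 1.00
  NOT x5 = 1 − 0.64 = 0.36
  NOT x5 AND x5 = max(0, a+b−1) on (0.36, 0.64) = 0.00
  (NOT x5 AND x5) OR x3 = min(1, a+b) on (0.00, 0.46) = 0.46
  (x1 OR (x3 OR x5)) AND ((NOT x5 AND x5) OR x3) = max(0, a+b−1) on (1.00, 0.46) = 0.46
  → value = 0.4600
Under probabilistic:
  x3 OR x5 = a + b − a·b on (0.4600, 0.6400) = 0.8056
  x1 OR (x3 OR x5) = a + b − a·b on (0.5900, 0.8056) = 0.9203
  NOT x5 = 1 − 0.6400 = 0.3600
  NOT x5 AND x5 = a·b on (0.3600, 0.6400) = 0.2304
  (NOT x5 AND x5) OR x3 = a + b − a·b on (0.2304, 0.4600) = 0.5844
  (x1 OR (x3 OR x5)) AND ((NOT x5 AND x5) OR x3) = a·b on (0.9203, 0.5844) = 0.5378
  → value = 0.5378
|0.4600 − 0.5378| = 0.078

0.078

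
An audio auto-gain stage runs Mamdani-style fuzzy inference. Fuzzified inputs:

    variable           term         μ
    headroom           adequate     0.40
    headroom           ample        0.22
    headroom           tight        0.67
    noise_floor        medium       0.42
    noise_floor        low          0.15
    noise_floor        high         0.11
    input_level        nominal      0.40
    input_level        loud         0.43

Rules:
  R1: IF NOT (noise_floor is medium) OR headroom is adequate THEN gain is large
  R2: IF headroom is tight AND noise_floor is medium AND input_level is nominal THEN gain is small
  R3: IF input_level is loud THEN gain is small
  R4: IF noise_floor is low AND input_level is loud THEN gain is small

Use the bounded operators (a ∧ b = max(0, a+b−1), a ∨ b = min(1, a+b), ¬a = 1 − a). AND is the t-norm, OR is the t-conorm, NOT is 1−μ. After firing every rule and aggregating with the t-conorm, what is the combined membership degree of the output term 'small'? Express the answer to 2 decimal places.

R1: ¬medium=1−0.42=0.58, adequate=0.40; OR[min(1, a+b)] → w = 0.98
R2: tight=0.67, medium=0.42, nominal=0.40; AND[max(0, a+b−1)] → w = 0.00
R3: loud=0.43 → w = 0.43
R4: low=0.15, loud=0.43; AND[max(0, a+b−1)] → w = 0.00
Rules with consequent 'small': {R2, R3, R4} → strengths 0.00, 0.43, 0.00
Aggregate via t-conorm [min(1, a+b)]: 0.43

0.43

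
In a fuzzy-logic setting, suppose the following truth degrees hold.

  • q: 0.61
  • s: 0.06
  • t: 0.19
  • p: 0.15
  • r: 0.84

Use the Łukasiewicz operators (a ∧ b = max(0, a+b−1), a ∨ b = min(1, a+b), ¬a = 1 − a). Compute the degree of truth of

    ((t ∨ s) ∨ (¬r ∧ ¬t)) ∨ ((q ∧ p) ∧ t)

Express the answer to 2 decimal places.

0.25

t ∨ s = min(1, a+b) on (0.19, 0.06) = 0.25
¬r = 1 − 0.84 = 0.16
¬t = 1 − 0.19 = 0.81
¬r ∧ ¬t = max(0, a+b−1) on (0.16, 0.81) = 0.00
(t ∨ s) ∨ (¬r ∧ ¬t) = min(1, a+b) on (0.25, 0.00) = 0.25
q ∧ p = max(0, a+b−1) on (0.61, 0.15) = 0.00
(q ∧ p) ∧ t = max(0, a+b−1) on (0.00, 0.19) = 0.00
((t ∨ s) ∨ (¬r ∧ ¬t)) ∨ ((q ∧ p) ∧ t) = min(1, a+b) on (0.25, 0.00) = 0.25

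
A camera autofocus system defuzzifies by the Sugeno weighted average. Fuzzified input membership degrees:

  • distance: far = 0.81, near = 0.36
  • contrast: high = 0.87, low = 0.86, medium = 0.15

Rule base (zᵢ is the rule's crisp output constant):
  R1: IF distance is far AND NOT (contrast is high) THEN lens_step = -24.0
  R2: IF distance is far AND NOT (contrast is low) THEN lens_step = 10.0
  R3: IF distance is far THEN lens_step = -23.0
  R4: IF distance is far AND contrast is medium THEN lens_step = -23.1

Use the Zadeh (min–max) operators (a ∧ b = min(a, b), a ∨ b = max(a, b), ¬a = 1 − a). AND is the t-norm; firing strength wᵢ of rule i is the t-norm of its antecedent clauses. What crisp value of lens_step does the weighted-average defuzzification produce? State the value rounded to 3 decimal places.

R1 (z=-24.0): far=0.81, ¬high=1−0.87=0.13; AND[min(a, b)] → w = 0.13
R2 (z=10.0): far=0.81, ¬low=1−0.86=0.14; AND[min(a, b)] → w = 0.14
R3 (z=-23.0): far=0.81 → w = 0.81
R4 (z=-23.1): far=0.81, medium=0.15; AND[min(a, b)] → w = 0.15
Weighted average = (0.13·-24.0 + 0.14·10.0 + 0.81·-23.0 + 0.15·-23.1) / (0.13 + 0.14 + 0.81 + 0.15)
  = -23.8150 / 1.2300 = -19.362

-19.362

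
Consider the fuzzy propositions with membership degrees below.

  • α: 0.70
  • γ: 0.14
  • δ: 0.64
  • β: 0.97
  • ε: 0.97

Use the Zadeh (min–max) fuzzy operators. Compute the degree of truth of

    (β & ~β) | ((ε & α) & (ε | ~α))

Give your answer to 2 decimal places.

~β = 1 − 0.97 = 0.03
β & ~β = min(a, b) on (0.97, 0.03) = 0.03
ε & α = min(a, b) on (0.97, 0.70) = 0.70
~α = 1 − 0.70 = 0.30
ε | ~α = max(a, b) on (0.97, 0.30) = 0.97
(ε & α) & (ε | ~α) = min(a, b) on (0.70, 0.97) = 0.70
(β & ~β) | ((ε & α) & (ε | ~α)) = max(a, b) on (0.03, 0.70) = 0.70

0.70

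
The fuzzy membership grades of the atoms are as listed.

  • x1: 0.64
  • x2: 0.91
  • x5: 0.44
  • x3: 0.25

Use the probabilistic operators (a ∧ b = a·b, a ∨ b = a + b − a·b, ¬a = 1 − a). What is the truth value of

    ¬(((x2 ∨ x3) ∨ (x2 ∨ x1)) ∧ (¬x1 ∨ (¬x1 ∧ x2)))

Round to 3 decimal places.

0.432

x2 ∨ x3 = a + b − a·b on (0.9100, 0.2500) = 0.9325
x2 ∨ x1 = a + b − a·b on (0.9100, 0.6400) = 0.9676
(x2 ∨ x3) ∨ (x2 ∨ x1) = a + b − a·b on (0.9325, 0.9676) = 0.9978
¬x1 = 1 − 0.6400 = 0.3600
¬x1 = 1 − 0.6400 = 0.3600
¬x1 ∧ x2 = a·b on (0.3600, 0.9100) = 0.3276
¬x1 ∨ (¬x1 ∧ x2) = a + b − a·b on (0.3600, 0.3276) = 0.5697
((x2 ∨ x3) ∨ (x2 ∨ x1)) ∧ (¬x1 ∨ (¬x1 ∧ x2)) = a·b on (0.9978, 0.5697) = 0.5684
¬(((x2 ∨ x3) ∨ (x2 ∨ x1)) ∧ (¬x1 ∨ (¬x1 ∧ x2))) = 1 − 0.5684 = 0.4316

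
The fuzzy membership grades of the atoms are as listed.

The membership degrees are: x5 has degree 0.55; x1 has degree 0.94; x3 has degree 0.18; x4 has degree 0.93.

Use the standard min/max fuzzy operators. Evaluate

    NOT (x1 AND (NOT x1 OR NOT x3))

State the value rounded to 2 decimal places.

0.18

NOT x1 = 1 − 0.94 = 0.06
NOT x3 = 1 − 0.18 = 0.82
NOT x1 OR NOT x3 = max(a, b) on (0.06, 0.82) = 0.82
x1 AND (NOT x1 OR NOT x3) = min(a, b) on (0.94, 0.82) = 0.82
NOT (x1 AND (NOT x1 OR NOT x3)) = 1 − 0.82 = 0.18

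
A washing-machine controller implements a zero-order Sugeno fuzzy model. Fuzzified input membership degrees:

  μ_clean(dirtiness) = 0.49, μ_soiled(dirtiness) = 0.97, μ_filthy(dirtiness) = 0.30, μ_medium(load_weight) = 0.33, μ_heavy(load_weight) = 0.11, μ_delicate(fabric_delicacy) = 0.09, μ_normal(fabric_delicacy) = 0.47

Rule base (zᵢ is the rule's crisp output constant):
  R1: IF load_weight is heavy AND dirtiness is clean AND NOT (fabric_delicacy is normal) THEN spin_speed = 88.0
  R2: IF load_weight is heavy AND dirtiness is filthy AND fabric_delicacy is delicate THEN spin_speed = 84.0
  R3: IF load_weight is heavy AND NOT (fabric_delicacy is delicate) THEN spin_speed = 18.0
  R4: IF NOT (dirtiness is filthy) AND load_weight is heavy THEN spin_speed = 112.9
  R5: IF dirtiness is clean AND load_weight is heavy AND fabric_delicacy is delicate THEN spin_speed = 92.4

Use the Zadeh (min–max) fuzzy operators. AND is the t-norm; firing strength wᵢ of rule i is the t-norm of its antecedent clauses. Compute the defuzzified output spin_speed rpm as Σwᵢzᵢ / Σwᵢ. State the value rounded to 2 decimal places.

78.34

R1 (z=88.0): heavy=0.11, clean=0.49, ¬normal=1−0.47=0.53; AND[min(a, b)] → w = 0.11
R2 (z=84.0): heavy=0.11, filthy=0.30, delicate=0.09; AND[min(a, b)] → w = 0.09
R3 (z=18.0): heavy=0.11, ¬delicate=1−0.09=0.91; AND[min(a, b)] → w = 0.11
R4 (z=112.9): ¬filthy=1−0.30=0.70, heavy=0.11; AND[min(a, b)] → w = 0.11
R5 (z=92.4): clean=0.49, heavy=0.11, delicate=0.09; AND[min(a, b)] → w = 0.09
Weighted average = (0.11·88.0 + 0.09·84.0 + 0.11·18.0 + 0.11·112.9 + 0.09·92.4) / (0.11 + 0.09 + 0.11 + 0.11 + 0.09)
  = 39.9550 / 0.5100 = 78.34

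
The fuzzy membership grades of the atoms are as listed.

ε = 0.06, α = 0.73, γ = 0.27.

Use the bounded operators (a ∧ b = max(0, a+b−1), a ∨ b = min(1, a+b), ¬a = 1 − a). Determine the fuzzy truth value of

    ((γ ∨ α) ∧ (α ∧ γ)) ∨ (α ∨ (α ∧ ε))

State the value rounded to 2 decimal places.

γ ∨ α = min(1, a+b) on (0.27, 0.73) = 1.00
α ∧ γ = max(0, a+b−1) on (0.73, 0.27) = 0.00
(γ ∨ α) ∧ (α ∧ γ) = max(0, a+b−1) on (1.00, 0.00) = 0.00
α ∧ ε = max(0, a+b−1) on (0.73, 0.06) = 0.00
α ∨ (α ∧ ε) = min(1, a+b) on (0.73, 0.00) = 0.73
((γ ∨ α) ∧ (α ∧ γ)) ∨ (α ∨ (α ∧ ε)) = min(1, a+b) on (0.00, 0.73) = 0.73

0.73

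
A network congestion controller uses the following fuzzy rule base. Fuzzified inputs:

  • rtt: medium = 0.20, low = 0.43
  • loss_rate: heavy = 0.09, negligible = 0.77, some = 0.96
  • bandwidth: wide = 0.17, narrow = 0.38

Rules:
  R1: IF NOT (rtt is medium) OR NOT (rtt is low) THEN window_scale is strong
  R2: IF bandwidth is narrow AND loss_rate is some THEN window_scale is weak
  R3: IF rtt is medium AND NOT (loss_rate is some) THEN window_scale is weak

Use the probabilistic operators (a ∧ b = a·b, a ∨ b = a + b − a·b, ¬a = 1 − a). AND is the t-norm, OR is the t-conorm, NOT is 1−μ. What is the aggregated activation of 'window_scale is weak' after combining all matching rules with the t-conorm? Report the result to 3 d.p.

0.370

R1: ¬medium=1−0.20=0.80, ¬low=1−0.43=0.57; OR[a + b − a·b] → w = 0.9140
R2: narrow=0.38, some=0.96; AND[a·b] → w = 0.3648
R3: medium=0.20, ¬some=1−0.96=0.04; AND[a·b] → w = 0.0080
Rules with consequent 'weak': {R2, R3} → strengths 0.3648, 0.0080
Aggregate via t-conorm [a + b − a·b]: 0.3699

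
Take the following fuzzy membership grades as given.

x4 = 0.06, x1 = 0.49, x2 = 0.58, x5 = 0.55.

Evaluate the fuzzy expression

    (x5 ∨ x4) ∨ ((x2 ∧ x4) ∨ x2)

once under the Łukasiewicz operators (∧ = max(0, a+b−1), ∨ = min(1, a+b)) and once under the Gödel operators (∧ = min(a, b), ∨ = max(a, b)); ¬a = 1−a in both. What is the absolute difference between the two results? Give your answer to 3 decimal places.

0.420

Under Łukasiewicz:
  x5 ∨ x4 = min(1, a+b) on (0.55, 0.06) = 0.61
  x2 ∧ x4 = max(0, a+b−1) on (0.58, 0.06) = 0.00
  (x2 ∧ x4) ∨ x2 = min(1, a+b) on (0.00, 0.58) = 0.58
  (x5 ∨ x4) ∨ ((x2 ∧ x4) ∨ x2) = min(1, a+b) on (0.61, 0.58) = 1.00
  → value = 1.0000
Under Gödel:
  x5 ∨ x4 = max(a, b) on (0.55, 0.06) = 0.55
  x2 ∧ x4 = min(a, b) on (0.58, 0.06) = 0.06
  (x2 ∧ x4) ∨ x2 = max(a, b) on (0.06, 0.58) = 0.58
  (x5 ∨ x4) ∨ ((x2 ∧ x4) ∨ x2) = max(a, b) on (0.55, 0.58) = 0.58
  → value = 0.5800
|1.0000 − 0.5800| = 0.420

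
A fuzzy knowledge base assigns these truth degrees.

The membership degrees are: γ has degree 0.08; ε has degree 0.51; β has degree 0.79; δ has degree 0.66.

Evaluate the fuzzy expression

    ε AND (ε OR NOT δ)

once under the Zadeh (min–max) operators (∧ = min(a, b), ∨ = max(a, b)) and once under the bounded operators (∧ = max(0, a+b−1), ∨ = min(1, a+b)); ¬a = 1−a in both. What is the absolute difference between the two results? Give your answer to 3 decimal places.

Under Zadeh (min–max):
  NOT δ = 1 − 0.66 = 0.34
  ε OR NOT δ = max(a, b) on (0.51, 0.34) = 0.51
  ε AND (ε OR NOT δ) = min(a, b) on (0.51, 0.51) = 0.51
  → value = 0.5100
Under bounded:
  NOT δ = 1 − 0.66 = 0.34
  ε OR NOT δ = min(1, a+b) on (0.51, 0.34) = 0.85
  ε AND (ε OR NOT δ) = max(0, a+b−1) on (0.51, 0.85) = 0.36
  → value = 0.3600
|0.5100 − 0.3600| = 0.150

0.150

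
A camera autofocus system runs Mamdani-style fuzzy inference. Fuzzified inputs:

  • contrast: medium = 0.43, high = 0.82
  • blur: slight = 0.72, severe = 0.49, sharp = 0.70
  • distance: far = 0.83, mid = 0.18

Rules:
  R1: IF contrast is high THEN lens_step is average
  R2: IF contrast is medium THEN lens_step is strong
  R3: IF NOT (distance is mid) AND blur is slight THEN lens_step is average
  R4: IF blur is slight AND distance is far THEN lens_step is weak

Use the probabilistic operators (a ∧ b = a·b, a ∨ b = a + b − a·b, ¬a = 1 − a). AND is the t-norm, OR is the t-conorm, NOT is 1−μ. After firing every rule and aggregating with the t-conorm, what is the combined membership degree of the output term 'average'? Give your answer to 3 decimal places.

0.926

R1: high=0.82 → w = 0.8200
R2: medium=0.43 → w = 0.4300
R3: ¬mid=1−0.18=0.82, slight=0.72; AND[a·b] → w = 0.5904
R4: slight=0.72, far=0.83; AND[a·b] → w = 0.5976
Rules with consequent 'average': {R1, R3} → strengths 0.8200, 0.5904
Aggregate via t-conorm [a + b − a·b]: 0.9263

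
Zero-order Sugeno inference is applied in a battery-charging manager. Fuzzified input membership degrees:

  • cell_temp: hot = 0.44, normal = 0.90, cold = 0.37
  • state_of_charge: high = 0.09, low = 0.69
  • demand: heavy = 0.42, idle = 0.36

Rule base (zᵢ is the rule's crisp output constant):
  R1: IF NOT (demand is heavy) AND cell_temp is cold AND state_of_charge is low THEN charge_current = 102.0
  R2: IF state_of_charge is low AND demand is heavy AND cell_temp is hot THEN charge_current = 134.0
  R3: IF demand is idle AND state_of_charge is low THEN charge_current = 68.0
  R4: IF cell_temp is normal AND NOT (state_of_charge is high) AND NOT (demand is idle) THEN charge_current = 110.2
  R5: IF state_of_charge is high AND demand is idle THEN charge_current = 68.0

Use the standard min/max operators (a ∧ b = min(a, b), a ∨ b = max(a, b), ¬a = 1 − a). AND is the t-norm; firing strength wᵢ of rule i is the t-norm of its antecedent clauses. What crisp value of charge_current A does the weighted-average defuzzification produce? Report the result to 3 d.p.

103.802

R1 (z=102.0): ¬heavy=1−0.42=0.58, cold=0.37, low=0.69; AND[min(a, b)] → w = 0.37
R2 (z=134.0): low=0.69, heavy=0.42, hot=0.44; AND[min(a, b)] → w = 0.42
R3 (z=68.0): idle=0.36, low=0.69; AND[min(a, b)] → w = 0.36
R4 (z=110.2): normal=0.90, ¬high=1−0.09=0.91, ¬idle=1−0.36=0.64; AND[min(a, b)] → w = 0.64
R5 (z=68.0): high=0.09, idle=0.36; AND[min(a, b)] → w = 0.09
Weighted average = (0.37·102.0 + 0.42·134.0 + 0.36·68.0 + 0.64·110.2 + 0.09·68.0) / (0.37 + 0.42 + 0.36 + 0.64 + 0.09)
  = 195.1480 / 1.8800 = 103.802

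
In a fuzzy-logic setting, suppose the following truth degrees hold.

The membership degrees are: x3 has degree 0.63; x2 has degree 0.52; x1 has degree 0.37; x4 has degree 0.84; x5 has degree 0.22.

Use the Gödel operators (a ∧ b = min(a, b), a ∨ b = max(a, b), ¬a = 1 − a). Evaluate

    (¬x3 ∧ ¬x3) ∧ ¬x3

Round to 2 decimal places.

0.37

¬x3 = 1 − 0.63 = 0.37
¬x3 = 1 − 0.63 = 0.37
¬x3 ∧ ¬x3 = min(a, b) on (0.37, 0.37) = 0.37
¬x3 = 1 − 0.63 = 0.37
(¬x3 ∧ ¬x3) ∧ ¬x3 = min(a, b) on (0.37, 0.37) = 0.37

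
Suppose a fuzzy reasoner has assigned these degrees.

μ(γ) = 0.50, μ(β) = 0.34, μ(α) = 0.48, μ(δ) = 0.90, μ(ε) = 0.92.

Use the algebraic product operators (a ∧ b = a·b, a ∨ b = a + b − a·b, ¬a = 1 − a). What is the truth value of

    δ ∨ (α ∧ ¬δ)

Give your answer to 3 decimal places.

¬δ = 1 − 0.9000 = 0.1000
α ∧ ¬δ = a·b on (0.4800, 0.1000) = 0.0480
δ ∨ (α ∧ ¬δ) = a + b − a·b on (0.9000, 0.0480) = 0.9048

0.905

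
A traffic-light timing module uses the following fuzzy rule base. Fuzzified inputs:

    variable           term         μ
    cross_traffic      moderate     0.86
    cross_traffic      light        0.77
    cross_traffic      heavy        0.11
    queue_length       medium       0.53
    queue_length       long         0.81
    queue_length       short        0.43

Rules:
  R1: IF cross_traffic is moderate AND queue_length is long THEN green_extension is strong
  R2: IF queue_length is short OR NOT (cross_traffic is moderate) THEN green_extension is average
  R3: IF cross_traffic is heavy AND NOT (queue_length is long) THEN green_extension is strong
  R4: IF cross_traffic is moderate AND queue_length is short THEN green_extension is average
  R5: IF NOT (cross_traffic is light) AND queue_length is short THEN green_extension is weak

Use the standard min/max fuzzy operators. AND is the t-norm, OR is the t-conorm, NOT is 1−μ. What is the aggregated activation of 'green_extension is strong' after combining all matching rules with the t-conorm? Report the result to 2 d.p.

R1: moderate=0.86, long=0.81; AND[min(a, b)] → w = 0.81
R2: short=0.43, ¬moderate=1−0.86=0.14; OR[max(a, b)] → w = 0.43
R3: heavy=0.11, ¬long=1−0.81=0.19; AND[min(a, b)] → w = 0.11
R4: moderate=0.86, short=0.43; AND[min(a, b)] → w = 0.43
R5: ¬light=1−0.77=0.23, short=0.43; AND[min(a, b)] → w = 0.23
Rules with consequent 'strong': {R1, R3} → strengths 0.81, 0.11
Aggregate via t-conorm [max(a, b)]: 0.81

0.81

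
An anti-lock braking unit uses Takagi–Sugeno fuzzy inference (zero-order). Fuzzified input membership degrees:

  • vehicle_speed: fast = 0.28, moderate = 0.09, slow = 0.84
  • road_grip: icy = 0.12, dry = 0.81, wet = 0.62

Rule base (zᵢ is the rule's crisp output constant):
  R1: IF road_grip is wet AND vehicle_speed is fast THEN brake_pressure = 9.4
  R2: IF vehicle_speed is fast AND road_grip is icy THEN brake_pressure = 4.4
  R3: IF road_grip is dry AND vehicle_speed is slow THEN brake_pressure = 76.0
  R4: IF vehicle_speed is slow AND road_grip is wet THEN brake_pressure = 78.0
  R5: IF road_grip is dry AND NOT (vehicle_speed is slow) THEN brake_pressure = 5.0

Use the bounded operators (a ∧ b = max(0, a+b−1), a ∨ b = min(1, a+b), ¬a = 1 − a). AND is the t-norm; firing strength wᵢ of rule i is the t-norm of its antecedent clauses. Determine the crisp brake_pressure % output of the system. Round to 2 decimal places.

76.83

R1 (z=9.4): wet=0.62, fast=0.28; AND[max(0, a+b−1)] → w = 0.00
R2 (z=4.4): fast=0.28, icy=0.12; AND[max(0, a+b−1)] → w = 0.00
R3 (z=76.0): dry=0.81, slow=0.84; AND[max(0, a+b−1)] → w = 0.65
R4 (z=78.0): slow=0.84, wet=0.62; AND[max(0, a+b−1)] → w = 0.46
R5 (z=5.0): dry=0.81, ¬slow=1−0.84=0.16; AND[max(0, a+b−1)] → w = 0.00
Weighted average = (0.00·9.4 + 0.00·4.4 + 0.65·76.0 + 0.46·78.0 + 0.00·5.0) / (0.00 + 0.00 + 0.65 + 0.46 + 0.00)
  = 85.2800 / 1.1100 = 76.83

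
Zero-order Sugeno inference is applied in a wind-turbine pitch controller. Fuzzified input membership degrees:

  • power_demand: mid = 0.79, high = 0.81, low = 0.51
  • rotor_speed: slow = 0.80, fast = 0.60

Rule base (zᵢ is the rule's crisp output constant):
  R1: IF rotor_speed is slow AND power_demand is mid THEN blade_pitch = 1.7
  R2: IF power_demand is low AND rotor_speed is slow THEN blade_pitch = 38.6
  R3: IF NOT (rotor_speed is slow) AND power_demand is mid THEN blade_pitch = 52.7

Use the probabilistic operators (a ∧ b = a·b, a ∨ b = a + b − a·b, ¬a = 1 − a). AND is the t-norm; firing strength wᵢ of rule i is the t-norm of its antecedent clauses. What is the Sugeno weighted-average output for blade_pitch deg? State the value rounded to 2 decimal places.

20.99

R1 (z=1.7): slow=0.80, mid=0.79; AND[a·b] → w = 0.6320
R2 (z=38.6): low=0.51, slow=0.80; AND[a·b] → w = 0.4080
R3 (z=52.7): ¬slow=1−0.80=0.20, mid=0.79; AND[a·b] → w = 0.1580
Weighted average = (0.6320·1.7 + 0.4080·38.6 + 0.1580·52.7) / (0.6320 + 0.4080 + 0.1580)
  = 25.1498 / 1.1980 = 20.99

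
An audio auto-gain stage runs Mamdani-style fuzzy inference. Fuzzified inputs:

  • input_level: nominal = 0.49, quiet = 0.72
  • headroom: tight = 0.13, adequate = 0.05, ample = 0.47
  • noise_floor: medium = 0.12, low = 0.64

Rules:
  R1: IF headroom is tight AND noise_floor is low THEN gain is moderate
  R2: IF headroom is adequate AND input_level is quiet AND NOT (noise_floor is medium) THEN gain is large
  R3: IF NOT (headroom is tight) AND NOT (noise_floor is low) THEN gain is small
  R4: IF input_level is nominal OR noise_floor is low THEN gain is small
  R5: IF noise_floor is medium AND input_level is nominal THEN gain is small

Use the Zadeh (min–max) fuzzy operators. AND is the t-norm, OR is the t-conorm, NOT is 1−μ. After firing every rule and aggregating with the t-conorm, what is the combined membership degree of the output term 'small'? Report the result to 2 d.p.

R1: tight=0.13, low=0.64; AND[min(a, b)] → w = 0.13
R2: adequate=0.05, quiet=0.72, ¬medium=1−0.12=0.88; AND[min(a, b)] → w = 0.05
R3: ¬tight=1−0.13=0.87, ¬low=1−0.64=0.36; AND[min(a, b)] → w = 0.36
R4: nominal=0.49, low=0.64; OR[max(a, b)] → w = 0.64
R5: medium=0.12, nominal=0.49; AND[min(a, b)] → w = 0.12
Rules with consequent 'small': {R3, R4, R5} → strengths 0.36, 0.64, 0.12
Aggregate via t-conorm [max(a, b)]: 0.64

0.64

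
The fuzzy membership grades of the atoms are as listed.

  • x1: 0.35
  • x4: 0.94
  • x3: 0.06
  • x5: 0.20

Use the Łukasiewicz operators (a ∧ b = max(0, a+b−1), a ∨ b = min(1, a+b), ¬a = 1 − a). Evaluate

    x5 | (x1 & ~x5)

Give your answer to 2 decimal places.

~x5 = 1 − 0.20 = 0.80
x1 & ~x5 = max(0, a+b−1) on (0.35, 0.80) = 0.15
x5 | (x1 & ~x5) = min(1, a+b) on (0.20, 0.15) = 0.35

0.35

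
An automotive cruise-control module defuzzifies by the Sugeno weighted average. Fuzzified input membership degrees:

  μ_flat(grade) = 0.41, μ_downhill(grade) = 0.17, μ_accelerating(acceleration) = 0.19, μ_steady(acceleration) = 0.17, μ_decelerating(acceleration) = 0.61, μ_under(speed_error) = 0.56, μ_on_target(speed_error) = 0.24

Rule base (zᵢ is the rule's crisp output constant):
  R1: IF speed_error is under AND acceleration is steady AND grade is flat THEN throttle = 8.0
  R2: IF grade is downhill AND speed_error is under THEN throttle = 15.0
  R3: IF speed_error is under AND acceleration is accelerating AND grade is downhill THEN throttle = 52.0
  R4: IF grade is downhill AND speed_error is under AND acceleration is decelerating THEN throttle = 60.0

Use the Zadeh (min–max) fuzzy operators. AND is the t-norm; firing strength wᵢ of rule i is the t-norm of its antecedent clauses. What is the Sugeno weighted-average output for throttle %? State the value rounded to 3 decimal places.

R1 (z=8.0): under=0.56, steady=0.17, flat=0.41; AND[min(a, b)] → w = 0.17
R2 (z=15.0): downhill=0.17, under=0.56; AND[min(a, b)] → w = 0.17
R3 (z=52.0): under=0.56, accelerating=0.19, downhill=0.17; AND[min(a, b)] → w = 0.17
R4 (z=60.0): downhill=0.17, under=0.56, decelerating=0.61; AND[min(a, b)] → w = 0.17
Weighted average = (0.17·8.0 + 0.17·15.0 + 0.17·52.0 + 0.17·60.0) / (0.17 + 0.17 + 0.17 + 0.17)
  = 22.9500 / 0.6800 = 33.750

33.750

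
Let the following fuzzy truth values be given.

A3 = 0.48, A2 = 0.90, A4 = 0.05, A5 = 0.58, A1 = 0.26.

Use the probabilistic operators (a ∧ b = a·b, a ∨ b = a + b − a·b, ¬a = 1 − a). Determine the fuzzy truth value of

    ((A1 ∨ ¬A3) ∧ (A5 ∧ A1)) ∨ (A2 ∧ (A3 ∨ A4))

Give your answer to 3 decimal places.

¬A3 = 1 − 0.4800 = 0.5200
A1 ∨ ¬A3 = a + b − a·b on (0.2600, 0.5200) = 0.6448
A5 ∧ A1 = a·b on (0.5800, 0.2600) = 0.1508
(A1 ∨ ¬A3) ∧ (A5 ∧ A1) = a·b on (0.6448, 0.1508) = 0.0972
A3 ∨ A4 = a + b − a·b on (0.4800, 0.0500) = 0.5060
A2 ∧ (A3 ∨ A4) = a·b on (0.9000, 0.5060) = 0.4554
((A1 ∨ ¬A3) ∧ (A5 ∧ A1)) ∨ (A2 ∧ (A3 ∨ A4)) = a + b − a·b on (0.0972, 0.4554) = 0.5084

0.508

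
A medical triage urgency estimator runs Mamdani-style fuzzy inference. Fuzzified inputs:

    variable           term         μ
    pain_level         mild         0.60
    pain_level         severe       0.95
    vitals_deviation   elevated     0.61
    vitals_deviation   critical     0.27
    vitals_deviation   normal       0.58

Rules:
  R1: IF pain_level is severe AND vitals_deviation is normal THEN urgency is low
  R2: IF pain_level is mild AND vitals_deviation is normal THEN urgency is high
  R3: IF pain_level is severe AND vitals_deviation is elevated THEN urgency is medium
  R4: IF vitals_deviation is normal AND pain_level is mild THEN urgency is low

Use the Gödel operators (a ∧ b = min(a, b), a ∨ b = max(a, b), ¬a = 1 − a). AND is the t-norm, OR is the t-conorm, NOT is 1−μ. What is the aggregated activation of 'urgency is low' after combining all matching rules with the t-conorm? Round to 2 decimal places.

0.58

R1: severe=0.95, normal=0.58; AND[min(a, b)] → w = 0.58
R2: mild=0.60, normal=0.58; AND[min(a, b)] → w = 0.58
R3: severe=0.95, elevated=0.61; AND[min(a, b)] → w = 0.61
R4: normal=0.58, mild=0.60; AND[min(a, b)] → w = 0.58
Rules with consequent 'low': {R1, R4} → strengths 0.58, 0.58
Aggregate via t-conorm [max(a, b)]: 0.58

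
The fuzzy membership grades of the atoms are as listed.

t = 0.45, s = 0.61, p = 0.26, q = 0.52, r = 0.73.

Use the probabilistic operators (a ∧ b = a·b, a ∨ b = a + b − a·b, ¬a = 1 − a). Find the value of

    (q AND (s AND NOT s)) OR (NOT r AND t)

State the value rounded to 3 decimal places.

NOT s = 1 − 0.6100 = 0.3900
s AND NOT s = a·b on (0.6100, 0.3900) = 0.2379
q AND (s AND NOT s) = a·b on (0.5200, 0.2379) = 0.1237
NOT r = 1 − 0.7300 = 0.2700
NOT r AND t = a·b on (0.2700, 0.4500) = 0.1215
(q AND (s AND NOT s)) OR (NOT r AND t) = a + b − a·b on (0.1237, 0.1215) = 0.2302

0.230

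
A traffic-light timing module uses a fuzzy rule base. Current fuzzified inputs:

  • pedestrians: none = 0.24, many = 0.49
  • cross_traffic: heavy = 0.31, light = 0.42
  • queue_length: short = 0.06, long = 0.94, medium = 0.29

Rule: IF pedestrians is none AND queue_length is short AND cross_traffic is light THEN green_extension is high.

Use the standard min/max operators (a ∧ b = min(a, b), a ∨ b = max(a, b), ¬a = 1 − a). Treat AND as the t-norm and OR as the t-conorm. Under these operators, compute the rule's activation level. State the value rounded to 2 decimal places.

firing strength: none=0.24, short=0.06, light=0.42; AND[min(a, b)] → w = 0.06

0.06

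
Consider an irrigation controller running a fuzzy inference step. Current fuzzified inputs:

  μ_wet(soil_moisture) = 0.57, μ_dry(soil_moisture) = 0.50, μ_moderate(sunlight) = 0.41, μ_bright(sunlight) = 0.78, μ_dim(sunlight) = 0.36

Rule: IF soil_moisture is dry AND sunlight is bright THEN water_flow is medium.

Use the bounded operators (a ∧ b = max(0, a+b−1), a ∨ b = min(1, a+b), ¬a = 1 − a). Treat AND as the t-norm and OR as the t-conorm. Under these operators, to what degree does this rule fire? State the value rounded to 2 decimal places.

0.28

firing strength: dry=0.50, bright=0.78; AND[max(0, a+b−1)] → w = 0.28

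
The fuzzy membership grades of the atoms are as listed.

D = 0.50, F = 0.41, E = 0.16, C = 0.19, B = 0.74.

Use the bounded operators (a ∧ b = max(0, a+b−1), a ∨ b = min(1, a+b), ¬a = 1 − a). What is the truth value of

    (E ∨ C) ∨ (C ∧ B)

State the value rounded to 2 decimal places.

E ∨ C = min(1, a+b) on (0.16, 0.19) = 0.35
C ∧ B = max(0, a+b−1) on (0.19, 0.74) = 0.00
(E ∨ C) ∨ (C ∧ B) = min(1, a+b) on (0.35, 0.00) = 0.35

0.35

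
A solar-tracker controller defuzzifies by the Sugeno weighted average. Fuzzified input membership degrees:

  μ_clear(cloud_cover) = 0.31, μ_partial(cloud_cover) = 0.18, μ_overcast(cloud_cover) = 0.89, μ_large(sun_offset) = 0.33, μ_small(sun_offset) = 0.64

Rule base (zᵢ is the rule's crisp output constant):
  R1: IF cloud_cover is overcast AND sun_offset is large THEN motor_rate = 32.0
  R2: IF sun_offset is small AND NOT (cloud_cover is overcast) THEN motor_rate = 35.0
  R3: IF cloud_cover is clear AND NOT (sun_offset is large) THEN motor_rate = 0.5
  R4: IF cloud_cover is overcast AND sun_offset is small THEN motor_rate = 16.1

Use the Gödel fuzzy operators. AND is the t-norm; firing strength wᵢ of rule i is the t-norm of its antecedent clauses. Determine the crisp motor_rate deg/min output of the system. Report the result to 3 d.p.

17.891

R1 (z=32.0): overcast=0.89, large=0.33; AND[min(a, b)] → w = 0.33
R2 (z=35.0): small=0.64, ¬overcast=1−0.89=0.11; AND[min(a, b)] → w = 0.11
R3 (z=0.5): clear=0.31, ¬large=1−0.33=0.67; AND[min(a, b)] → w = 0.31
R4 (z=16.1): overcast=0.89, small=0.64; AND[min(a, b)] → w = 0.64
Weighted average = (0.33·32.0 + 0.11·35.0 + 0.31·0.5 + 0.64·16.1) / (0.33 + 0.11 + 0.31 + 0.64)
  = 24.8690 / 1.3900 = 17.891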